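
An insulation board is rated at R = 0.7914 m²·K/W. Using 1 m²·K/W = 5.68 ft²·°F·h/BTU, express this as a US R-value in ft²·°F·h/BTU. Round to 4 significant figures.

4.495 ft²·°F·h/BTU

R_US = 0.7914 × 5.68 = 4.4952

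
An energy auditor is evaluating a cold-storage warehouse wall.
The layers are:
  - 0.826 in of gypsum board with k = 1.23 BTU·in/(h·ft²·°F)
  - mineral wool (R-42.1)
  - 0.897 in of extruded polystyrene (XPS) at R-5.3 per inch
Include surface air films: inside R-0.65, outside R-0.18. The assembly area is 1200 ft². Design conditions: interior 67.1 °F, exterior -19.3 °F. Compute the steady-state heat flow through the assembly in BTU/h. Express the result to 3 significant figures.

0.826/1.23 = 0.6715
0.897 × 5.3 = 4.754
R_total = 0.65 + 0.6715 + 42.1 + 4.754 + 0.18 = 48.36 ft²·°F·h/BTU
Q = A·ΔT/R = 1200 × (67.1 − (-19.3)) / 48.36 = 2144 BTU/h

2140 BTU/h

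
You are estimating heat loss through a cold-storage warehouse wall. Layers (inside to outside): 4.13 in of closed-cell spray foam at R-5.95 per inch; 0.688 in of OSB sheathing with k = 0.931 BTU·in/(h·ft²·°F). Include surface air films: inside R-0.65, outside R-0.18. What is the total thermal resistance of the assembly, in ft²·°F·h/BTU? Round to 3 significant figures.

26.1 ft²·°F·h/BTU

4.13 × 5.95 = 24.57
0.688/0.931 = 0.739
R_total = 0.65 + 24.57 + 0.739 + 0.18 = 26.14 ft²·°F·h/BTU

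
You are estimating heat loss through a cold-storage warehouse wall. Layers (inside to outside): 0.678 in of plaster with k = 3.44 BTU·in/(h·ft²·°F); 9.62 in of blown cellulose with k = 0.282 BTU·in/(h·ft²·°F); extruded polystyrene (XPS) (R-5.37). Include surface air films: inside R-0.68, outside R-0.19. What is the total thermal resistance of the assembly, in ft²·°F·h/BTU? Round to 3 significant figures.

40.6 ft²·°F·h/BTU

0.678/3.44 = 0.1971
9.62/0.282 = 34.11
R_total = 0.68 + 0.1971 + 34.11 + 5.37 + 0.19 = 40.55 ft²·°F·h/BTU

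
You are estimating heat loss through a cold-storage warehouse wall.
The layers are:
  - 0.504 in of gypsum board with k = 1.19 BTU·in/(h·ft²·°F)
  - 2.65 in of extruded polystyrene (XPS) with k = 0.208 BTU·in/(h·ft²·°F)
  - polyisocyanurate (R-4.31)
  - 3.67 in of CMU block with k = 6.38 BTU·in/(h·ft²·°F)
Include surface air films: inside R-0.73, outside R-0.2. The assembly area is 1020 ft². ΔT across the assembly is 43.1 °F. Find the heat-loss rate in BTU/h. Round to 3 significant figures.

2320 BTU/h

0.504/1.19 = 0.4235
2.65/0.208 = 12.74
3.67/6.38 = 0.5752
R_total = 0.73 + 0.4235 + 12.74 + 4.31 + 0.5752 + 0.2 = 18.98 ft²·°F·h/BTU
Q = A·ΔT/R = 1020 × 43.1 / 18.98 = 2316 BTU/h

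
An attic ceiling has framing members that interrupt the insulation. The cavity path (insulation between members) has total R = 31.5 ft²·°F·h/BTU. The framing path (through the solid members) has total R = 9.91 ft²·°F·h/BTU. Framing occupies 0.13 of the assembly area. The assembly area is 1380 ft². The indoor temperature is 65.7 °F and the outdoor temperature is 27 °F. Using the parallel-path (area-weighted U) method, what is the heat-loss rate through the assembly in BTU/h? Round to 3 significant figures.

2180 BTU/h

U_eff = 0.87/31.5 + 0.13/9.91 = 0.02762 + 0.01312 = 0.04074
R_eff = 1/U_eff = 24.55 ft²·°F·h/BTU
Q = 1380 × (65.7 − 27) / 24.55 = 2176 BTU/h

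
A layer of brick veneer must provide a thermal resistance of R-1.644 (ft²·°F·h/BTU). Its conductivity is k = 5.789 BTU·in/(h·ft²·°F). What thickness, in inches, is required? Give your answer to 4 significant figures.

9.517 in

L = R × k = 1.644 × 5.789 = 9.5171 in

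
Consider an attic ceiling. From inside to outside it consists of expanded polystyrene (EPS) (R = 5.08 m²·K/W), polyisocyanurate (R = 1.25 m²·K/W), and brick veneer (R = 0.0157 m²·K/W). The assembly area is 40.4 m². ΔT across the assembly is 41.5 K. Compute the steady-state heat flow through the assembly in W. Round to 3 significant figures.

264 W

R_total = 5.08 + 1.25 + 0.0157 = 6.346 m²·K/W
Q = A·ΔT/R = 40.4 × 41.5 / 6.346 = 264.2 W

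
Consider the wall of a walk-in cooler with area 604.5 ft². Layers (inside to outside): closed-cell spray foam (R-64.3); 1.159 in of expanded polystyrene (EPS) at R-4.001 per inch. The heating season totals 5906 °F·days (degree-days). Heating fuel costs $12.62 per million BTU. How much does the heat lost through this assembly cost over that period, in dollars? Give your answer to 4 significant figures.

1.159 × 4.001 = 4.6372
R_total = 64.3 + 4.6372 = 68.937 ft²·°F·h/BTU
E = A × HDD × 24 / R = 604.5 × 5906 × 24 / 68.937 = 1242900 BTU
Cost = 1242900/10⁶ × 12.62 = $15.686

15.69 dollars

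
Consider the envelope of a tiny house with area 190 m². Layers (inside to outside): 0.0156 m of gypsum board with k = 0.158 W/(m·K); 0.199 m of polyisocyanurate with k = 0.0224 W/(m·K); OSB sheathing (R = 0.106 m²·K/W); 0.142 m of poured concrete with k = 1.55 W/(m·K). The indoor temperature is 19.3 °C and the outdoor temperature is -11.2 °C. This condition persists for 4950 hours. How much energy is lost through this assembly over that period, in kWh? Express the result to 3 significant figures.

0.0156/0.158 = 0.09873
0.199/0.0224 = 8.884
0.142/1.55 = 0.09161
R_total = 0.09873 + 8.884 + 0.106 + 0.09161 = 9.18 m²·K/W
Q = 190 × (19.3 − (-11.2)) / 9.18 = 631.2 W
E = 631.2 W × 4950 h / 1000 = 3125 kWh

3120 kWh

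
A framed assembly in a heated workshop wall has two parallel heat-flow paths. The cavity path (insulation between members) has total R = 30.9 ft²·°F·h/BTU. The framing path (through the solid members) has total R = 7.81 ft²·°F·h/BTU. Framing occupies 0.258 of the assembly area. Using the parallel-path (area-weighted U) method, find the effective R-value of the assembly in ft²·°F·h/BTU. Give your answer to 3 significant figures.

U_eff = 0.742/30.9 + 0.258/7.81 = 0.02401 + 0.03303 = 0.05705
R_eff = 1/U_eff = 17.53 ft²·°F·h/BTU

17.5 ft²·°F·h/BTU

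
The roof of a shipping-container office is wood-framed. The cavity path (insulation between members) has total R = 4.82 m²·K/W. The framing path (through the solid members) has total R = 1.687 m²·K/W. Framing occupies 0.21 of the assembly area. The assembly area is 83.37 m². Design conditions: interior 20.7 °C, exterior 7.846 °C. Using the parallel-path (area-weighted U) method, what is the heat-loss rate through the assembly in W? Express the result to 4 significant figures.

U_eff = 0.79/4.82 + 0.21/1.687 = 0.1639 + 0.12448 = 0.28838
R_eff = 1/U_eff = 3.4676 m²·K/W
Q = 83.37 × (20.7 − 7.846) / 3.4676 = 309.04 W

309.0 W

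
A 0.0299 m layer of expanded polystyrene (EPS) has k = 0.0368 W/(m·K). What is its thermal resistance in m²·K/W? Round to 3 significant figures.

R = L/k = 0.0299/0.0368 = 0.8125 m²·K/W

0.812 m²·K/W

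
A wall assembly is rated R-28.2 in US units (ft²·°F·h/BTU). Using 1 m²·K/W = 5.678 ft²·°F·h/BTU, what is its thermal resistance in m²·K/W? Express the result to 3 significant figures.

R_SI = 28.2/5.678 = 4.967

4.97 m²·K/W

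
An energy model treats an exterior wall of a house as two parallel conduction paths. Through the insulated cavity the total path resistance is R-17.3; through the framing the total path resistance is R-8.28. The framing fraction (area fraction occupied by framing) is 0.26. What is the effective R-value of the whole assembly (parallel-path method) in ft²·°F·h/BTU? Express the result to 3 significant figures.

13.5 ft²·°F·h/BTU

U_eff = 0.74/17.3 + 0.26/8.28 = 0.04277 + 0.0314 = 0.07418
R_eff = 1/U_eff = 13.48 ft²·°F·h/BTU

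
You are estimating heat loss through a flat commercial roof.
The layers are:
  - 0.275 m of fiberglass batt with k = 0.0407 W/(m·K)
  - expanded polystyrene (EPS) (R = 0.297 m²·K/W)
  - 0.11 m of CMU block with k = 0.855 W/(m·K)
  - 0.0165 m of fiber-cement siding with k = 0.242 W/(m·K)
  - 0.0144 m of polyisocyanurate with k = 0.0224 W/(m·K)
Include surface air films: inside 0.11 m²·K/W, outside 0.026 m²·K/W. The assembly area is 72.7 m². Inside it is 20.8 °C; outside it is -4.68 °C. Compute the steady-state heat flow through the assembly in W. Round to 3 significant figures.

231 W

0.275/0.0407 = 6.757
0.11/0.855 = 0.1287
0.0165/0.242 = 0.06818
0.0144/0.0224 = 0.6429
R_total = 0.11 + 6.757 + 0.297 + 0.1287 + 0.06818 + 0.6429 + 0.026 = 8.029 m²·K/W
Q = A·ΔT/R = 72.7 × (20.8 − (-4.68)) / 8.029 = 230.7 W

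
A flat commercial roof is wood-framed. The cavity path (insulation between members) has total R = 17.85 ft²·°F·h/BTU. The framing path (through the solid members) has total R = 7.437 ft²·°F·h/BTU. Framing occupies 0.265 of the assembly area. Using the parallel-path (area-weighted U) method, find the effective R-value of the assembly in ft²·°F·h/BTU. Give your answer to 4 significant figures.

U_eff = 0.735/17.85 + 0.265/7.437 = 0.041176 + 0.035633 = 0.076809
R_eff = 1/U_eff = 13.019 ft²·°F·h/BTU

13.02 ft²·°F·h/BTU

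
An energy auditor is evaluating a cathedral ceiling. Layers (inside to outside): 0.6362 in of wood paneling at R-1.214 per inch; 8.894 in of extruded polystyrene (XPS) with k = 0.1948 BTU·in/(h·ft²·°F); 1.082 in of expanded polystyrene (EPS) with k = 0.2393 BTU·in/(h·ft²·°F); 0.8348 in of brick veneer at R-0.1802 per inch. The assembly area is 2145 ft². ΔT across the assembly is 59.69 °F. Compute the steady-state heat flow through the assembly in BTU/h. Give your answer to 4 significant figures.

2506 BTU/h

0.6362 × 1.214 = 0.77235
8.894/0.1948 = 45.657
1.082/0.2393 = 4.5215
0.8348 × 0.1802 = 0.15043
R_total = 0.77235 + 45.657 + 4.5215 + 0.15043 = 51.101 ft²·°F·h/BTU
Q = A·ΔT/R = 2145 × 59.69 / 51.101 = 2505.5 BTU/h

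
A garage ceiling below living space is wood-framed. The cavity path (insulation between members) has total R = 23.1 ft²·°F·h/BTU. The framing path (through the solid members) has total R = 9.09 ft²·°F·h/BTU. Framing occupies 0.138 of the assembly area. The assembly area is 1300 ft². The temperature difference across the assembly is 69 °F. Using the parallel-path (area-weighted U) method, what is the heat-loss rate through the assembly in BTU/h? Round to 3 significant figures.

4710 BTU/h

U_eff = 0.862/23.1 + 0.138/9.09 = 0.03732 + 0.01518 = 0.0525
R_eff = 1/U_eff = 19.05 ft²·°F·h/BTU
Q = 1300 × 69 / 19.05 = 4709 BTU/h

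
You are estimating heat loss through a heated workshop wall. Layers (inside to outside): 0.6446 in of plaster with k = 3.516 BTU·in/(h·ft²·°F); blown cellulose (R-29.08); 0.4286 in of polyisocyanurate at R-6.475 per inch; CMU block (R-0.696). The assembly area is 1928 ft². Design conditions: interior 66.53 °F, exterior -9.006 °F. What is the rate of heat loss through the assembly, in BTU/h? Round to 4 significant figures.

4449 BTU/h

0.6446/3.516 = 0.18333
0.4286 × 6.475 = 2.7752
R_total = 0.18333 + 29.08 + 2.7752 + 0.696 = 32.735 ft²·°F·h/BTU
Q = A·ΔT/R = 1928 × (66.53 − (-9.006)) / 32.735 = 4448.9 BTU/h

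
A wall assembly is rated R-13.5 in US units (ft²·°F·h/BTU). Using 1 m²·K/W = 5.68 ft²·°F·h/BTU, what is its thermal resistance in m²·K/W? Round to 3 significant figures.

2.38 m²·K/W

R_SI = 13.5/5.68 = 2.377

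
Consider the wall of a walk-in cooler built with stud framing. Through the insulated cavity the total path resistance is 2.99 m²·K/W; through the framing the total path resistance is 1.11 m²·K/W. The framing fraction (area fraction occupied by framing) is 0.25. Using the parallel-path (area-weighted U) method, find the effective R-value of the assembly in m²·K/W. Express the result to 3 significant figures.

2.10 m²·K/W

U_eff = 0.75/2.99 + 0.25/1.11 = 0.2508 + 0.2252 = 0.4761
R_eff = 1/U_eff = 2.101 m²·K/W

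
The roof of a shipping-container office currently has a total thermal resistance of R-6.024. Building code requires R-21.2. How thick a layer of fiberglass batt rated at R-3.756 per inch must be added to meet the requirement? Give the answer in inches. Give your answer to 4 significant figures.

4.040 in

ΔR = 21.2 − 6.024 = 15.176 ft²·°F·h/BTU
L = ΔR / (R/in) = 15.176/3.756 = 4.0405 in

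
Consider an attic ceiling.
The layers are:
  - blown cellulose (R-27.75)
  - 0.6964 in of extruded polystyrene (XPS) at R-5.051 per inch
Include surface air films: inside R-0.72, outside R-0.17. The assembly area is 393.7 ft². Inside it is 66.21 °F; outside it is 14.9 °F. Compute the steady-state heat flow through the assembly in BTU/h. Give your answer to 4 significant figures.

628.2 BTU/h

0.6964 × 5.051 = 3.5175
R_total = 0.72 + 27.75 + 3.5175 + 0.17 = 32.158 ft²·°F·h/BTU
Q = A·ΔT/R = 393.7 × (66.21 − 14.9) / 32.158 = 628.18 BTU/h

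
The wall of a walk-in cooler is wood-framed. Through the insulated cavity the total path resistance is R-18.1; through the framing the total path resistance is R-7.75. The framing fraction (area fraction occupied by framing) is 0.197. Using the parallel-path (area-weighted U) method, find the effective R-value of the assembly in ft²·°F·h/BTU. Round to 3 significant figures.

U_eff = 0.803/18.1 + 0.197/7.75 = 0.04436 + 0.02542 = 0.06978
R_eff = 1/U_eff = 14.33 ft²·°F·h/BTU

14.3 ft²·°F·h/BTU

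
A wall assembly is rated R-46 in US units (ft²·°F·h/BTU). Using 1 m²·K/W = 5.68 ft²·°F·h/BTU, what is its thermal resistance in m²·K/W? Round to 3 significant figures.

8.10 m²·K/W

R_SI = 46/5.68 = 8.099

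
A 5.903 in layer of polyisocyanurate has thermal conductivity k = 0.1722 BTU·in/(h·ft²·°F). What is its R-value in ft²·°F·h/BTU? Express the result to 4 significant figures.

34.28 ft²·°F·h/BTU

R = L/k = 5.903/0.1722 = 34.28 ft²·°F·h/BTU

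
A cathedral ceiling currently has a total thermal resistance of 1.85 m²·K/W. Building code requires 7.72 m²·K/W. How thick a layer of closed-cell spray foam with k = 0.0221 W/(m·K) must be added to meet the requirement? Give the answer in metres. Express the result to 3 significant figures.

0.130 m

ΔR = 7.72 − 1.85 = 5.87 m²·K/W
L = ΔR × k = 5.87 × 0.0221 = 0.1297 m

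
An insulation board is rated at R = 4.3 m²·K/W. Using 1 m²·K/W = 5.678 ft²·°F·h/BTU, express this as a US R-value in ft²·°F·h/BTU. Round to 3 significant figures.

R_US = 4.3 × 5.678 = 24.42

24.4 ft²·°F·h/BTU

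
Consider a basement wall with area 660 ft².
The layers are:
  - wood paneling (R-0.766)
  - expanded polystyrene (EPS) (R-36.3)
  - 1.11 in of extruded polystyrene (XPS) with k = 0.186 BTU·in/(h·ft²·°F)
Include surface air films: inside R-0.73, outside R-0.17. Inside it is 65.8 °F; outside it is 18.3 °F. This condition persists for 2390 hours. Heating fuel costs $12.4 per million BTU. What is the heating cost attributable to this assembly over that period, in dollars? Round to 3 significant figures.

1.11/0.186 = 5.968
R_total = 0.73 + 0.766 + 36.3 + 5.968 + 0.17 = 43.93 ft²·°F·h/BTU
Q = 660 × (65.8 − 18.3) / 43.93 = 713.6 BTU/h
E = 713.6 × 2390 = 1705000 BTU
Cost = 1705000/10⁶ × 12.4 = $21.15

21.1 dollars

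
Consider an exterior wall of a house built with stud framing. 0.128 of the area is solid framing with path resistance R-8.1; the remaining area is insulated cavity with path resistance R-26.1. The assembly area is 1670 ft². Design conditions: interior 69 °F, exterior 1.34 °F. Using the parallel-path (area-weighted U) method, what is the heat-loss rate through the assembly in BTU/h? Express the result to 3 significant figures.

5560 BTU/h

U_eff = 0.872/26.1 + 0.128/8.1 = 0.03341 + 0.0158 = 0.04921
R_eff = 1/U_eff = 20.32 ft²·°F·h/BTU
Q = 1670 × (69 − 1.34) / 20.32 = 5561 BTU/h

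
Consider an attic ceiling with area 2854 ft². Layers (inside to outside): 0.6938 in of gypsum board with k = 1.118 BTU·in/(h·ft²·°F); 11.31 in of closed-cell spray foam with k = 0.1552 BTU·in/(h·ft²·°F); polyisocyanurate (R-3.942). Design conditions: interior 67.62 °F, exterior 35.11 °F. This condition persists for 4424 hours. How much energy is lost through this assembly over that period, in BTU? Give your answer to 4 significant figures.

5301000 BTU

0.6938/1.118 = 0.62057
11.31/0.1552 = 72.874
R_total = 0.62057 + 72.874 + 3.942 = 77.436 ft²·°F·h/BTU
Q = 2854 × (67.62 − 35.11) / 77.436 = 1198.2 BTU/h
E = 1198.2 × 4424 = 5300800 BTU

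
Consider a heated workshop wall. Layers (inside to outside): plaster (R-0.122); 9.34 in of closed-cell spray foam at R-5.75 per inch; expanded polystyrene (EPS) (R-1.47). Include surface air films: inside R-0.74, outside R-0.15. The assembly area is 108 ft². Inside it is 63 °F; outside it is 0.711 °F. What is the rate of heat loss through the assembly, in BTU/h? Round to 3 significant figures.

9.34 × 5.75 = 53.7
R_total = 0.74 + 0.122 + 53.7 + 1.47 + 0.15 = 56.19 ft²·°F·h/BTU
Q = A·ΔT/R = 108 × (63 − 0.711) / 56.19 = 119.7 BTU/h

120 BTU/h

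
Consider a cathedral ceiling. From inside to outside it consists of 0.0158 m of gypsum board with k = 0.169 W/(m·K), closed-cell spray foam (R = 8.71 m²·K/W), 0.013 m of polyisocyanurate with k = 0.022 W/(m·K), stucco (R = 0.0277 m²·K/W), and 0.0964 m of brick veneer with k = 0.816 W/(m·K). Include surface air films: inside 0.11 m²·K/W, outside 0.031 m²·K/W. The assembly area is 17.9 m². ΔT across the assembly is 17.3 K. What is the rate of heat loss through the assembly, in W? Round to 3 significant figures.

32.0 W

0.0158/0.169 = 0.09349
0.013/0.022 = 0.5909
0.0964/0.816 = 0.1181
R_total = 0.11 + 0.09349 + 8.71 + 0.5909 + 0.0277 + 0.1181 + 0.031 = 9.681 m²·K/W
Q = A·ΔT/R = 17.9 × 17.3 / 9.681 = 31.99 W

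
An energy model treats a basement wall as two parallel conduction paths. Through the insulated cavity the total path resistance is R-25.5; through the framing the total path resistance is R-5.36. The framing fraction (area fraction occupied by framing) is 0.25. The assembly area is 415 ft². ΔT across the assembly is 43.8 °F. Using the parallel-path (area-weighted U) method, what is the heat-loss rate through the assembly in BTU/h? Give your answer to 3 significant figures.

1380 BTU/h

U_eff = 0.75/25.5 + 0.25/5.36 = 0.02941 + 0.04664 = 0.07605
R_eff = 1/U_eff = 13.15 ft²·°F·h/BTU
Q = 415 × 43.8 / 13.15 = 1382 BTU/h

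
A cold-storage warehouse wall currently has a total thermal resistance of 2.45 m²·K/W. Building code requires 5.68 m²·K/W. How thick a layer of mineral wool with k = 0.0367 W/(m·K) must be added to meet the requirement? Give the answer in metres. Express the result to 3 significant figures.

ΔR = 5.68 − 2.45 = 3.23 m²·K/W
L = ΔR × k = 3.23 × 0.0367 = 0.1185 m

0.119 m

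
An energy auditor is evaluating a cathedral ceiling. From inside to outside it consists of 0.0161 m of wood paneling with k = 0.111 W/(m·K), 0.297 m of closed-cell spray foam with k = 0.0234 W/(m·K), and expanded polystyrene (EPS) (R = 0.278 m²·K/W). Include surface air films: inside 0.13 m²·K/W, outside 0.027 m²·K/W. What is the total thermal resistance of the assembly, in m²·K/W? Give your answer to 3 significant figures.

0.0161/0.111 = 0.145
0.297/0.0234 = 12.69
R_total = 0.13 + 0.145 + 12.69 + 0.278 + 0.027 = 13.27 m²·K/W

13.3 m²·K/W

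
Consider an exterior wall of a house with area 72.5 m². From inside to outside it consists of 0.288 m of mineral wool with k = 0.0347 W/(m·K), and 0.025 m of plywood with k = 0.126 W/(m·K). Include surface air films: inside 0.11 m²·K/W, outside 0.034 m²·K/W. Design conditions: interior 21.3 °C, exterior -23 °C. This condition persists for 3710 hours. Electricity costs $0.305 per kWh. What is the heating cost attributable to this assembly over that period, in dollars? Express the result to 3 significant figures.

0.288/0.0347 = 8.3
0.025/0.126 = 0.1984
R_total = 0.11 + 8.3 + 0.1984 + 0.034 = 8.642 m²·K/W
Q = 72.5 × (21.3 − (-23)) / 8.642 = 371.6 W
E = 371.6 W × 3710 h / 1000 = 1379 kWh
Cost = 1379 × 0.305 = $420.5

421 dollars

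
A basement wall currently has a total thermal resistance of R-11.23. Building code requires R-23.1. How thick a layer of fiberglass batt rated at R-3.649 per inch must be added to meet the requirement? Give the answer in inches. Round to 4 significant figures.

3.253 in

ΔR = 23.1 − 11.23 = 11.87 ft²·°F·h/BTU
L = ΔR / (R/in) = 11.87/3.649 = 3.2529 in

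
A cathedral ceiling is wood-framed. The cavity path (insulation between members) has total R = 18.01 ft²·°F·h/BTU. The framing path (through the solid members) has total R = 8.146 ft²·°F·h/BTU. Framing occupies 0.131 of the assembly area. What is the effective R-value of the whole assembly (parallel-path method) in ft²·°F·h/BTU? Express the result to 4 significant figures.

15.54 ft²·°F·h/BTU

U_eff = 0.869/18.01 + 0.131/8.146 = 0.048251 + 0.016082 = 0.064332
R_eff = 1/U_eff = 15.544 ft²·°F·h/BTU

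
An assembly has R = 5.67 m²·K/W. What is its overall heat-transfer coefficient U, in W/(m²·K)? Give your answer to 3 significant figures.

0.176 W/(m²·K)

U = 1/R = 1/5.67 = 0.1764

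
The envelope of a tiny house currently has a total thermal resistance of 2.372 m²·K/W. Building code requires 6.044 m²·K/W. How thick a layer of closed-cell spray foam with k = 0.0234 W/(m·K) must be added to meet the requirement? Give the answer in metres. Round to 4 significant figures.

ΔR = 6.044 − 2.372 = 3.672 m²·K/W
L = ΔR × k = 3.672 × 0.0234 = 0.085925 m

0.08592 m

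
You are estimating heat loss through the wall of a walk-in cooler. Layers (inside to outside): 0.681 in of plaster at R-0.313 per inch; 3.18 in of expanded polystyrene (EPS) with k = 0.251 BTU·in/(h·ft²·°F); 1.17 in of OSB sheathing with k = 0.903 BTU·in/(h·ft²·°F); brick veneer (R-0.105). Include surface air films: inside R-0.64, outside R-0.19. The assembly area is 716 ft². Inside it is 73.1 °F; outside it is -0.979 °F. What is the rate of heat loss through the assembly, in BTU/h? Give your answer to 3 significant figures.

3510 BTU/h

0.681 × 0.313 = 0.2132
3.18/0.251 = 12.67
1.17/0.903 = 1.296
R_total = 0.64 + 0.2132 + 12.67 + 1.296 + 0.105 + 0.19 = 15.11 ft²·°F·h/BTU
Q = A·ΔT/R = 716 × (73.1 − (-0.979)) / 15.11 = 3510 BTU/h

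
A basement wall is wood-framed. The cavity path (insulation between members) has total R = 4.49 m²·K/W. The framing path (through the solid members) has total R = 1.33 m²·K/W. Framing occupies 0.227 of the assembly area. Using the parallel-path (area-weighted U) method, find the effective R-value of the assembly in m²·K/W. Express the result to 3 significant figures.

2.92 m²·K/W

U_eff = 0.773/4.49 + 0.227/1.33 = 0.1722 + 0.1707 = 0.3428
R_eff = 1/U_eff = 2.917 m²·K/W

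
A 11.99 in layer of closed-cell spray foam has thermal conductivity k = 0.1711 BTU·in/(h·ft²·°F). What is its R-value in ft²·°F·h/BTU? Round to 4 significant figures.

70.08 ft²·°F·h/BTU

R = L/k = 11.99/0.1711 = 70.076 ft²·°F·h/BTU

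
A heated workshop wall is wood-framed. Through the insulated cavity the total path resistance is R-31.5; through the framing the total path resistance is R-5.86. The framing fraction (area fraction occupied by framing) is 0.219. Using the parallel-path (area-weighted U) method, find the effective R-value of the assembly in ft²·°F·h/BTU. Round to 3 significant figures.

U_eff = 0.781/31.5 + 0.219/5.86 = 0.02479 + 0.03737 = 0.06217
R_eff = 1/U_eff = 16.09 ft²·°F·h/BTU

16.1 ft²·°F·h/BTU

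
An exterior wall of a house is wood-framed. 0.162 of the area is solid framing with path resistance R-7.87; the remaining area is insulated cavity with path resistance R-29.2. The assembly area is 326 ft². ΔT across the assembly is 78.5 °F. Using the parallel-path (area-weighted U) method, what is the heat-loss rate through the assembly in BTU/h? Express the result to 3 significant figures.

1260 BTU/h

U_eff = 0.838/29.2 + 0.162/7.87 = 0.0287 + 0.02058 = 0.04928
R_eff = 1/U_eff = 20.29 ft²·°F·h/BTU
Q = 326 × 78.5 / 20.29 = 1261 BTU/h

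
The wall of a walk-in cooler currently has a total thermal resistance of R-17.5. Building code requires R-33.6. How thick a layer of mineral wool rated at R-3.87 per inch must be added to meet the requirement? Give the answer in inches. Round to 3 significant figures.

4.16 in

ΔR = 33.6 − 17.5 = 16.1 ft²·°F·h/BTU
L = ΔR / (R/in) = 16.1/3.87 = 4.16 in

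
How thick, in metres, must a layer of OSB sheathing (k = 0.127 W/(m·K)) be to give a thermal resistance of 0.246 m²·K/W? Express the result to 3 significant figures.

0.0312 m

L = R·k = 0.246 × 0.127 = 0.03124 m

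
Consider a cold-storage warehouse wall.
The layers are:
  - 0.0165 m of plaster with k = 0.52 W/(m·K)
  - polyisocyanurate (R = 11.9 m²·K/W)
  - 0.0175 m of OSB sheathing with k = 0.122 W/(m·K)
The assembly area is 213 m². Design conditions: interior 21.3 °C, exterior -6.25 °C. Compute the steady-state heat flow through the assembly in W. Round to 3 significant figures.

0.0165/0.52 = 0.03173
0.0175/0.122 = 0.1434
R_total = 0.03173 + 11.9 + 0.1434 = 12.08 m²·K/W
Q = A·ΔT/R = 213 × (21.3 − (-6.25)) / 12.08 = 486 W

486 W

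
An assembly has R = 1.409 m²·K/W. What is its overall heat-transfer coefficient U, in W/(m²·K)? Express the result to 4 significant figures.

U = 1/R = 1/1.409 = 0.70972

0.7097 W/(m²·K)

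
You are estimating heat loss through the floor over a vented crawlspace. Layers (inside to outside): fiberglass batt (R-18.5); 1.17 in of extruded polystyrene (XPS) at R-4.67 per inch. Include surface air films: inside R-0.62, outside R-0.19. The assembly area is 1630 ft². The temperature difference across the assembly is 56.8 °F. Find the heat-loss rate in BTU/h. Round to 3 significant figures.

1.17 × 4.67 = 5.464
R_total = 0.62 + 18.5 + 5.464 + 0.19 = 24.77 ft²·°F·h/BTU
Q = A·ΔT/R = 1630 × 56.8 / 24.77 = 3737 BTU/h

3740 BTU/h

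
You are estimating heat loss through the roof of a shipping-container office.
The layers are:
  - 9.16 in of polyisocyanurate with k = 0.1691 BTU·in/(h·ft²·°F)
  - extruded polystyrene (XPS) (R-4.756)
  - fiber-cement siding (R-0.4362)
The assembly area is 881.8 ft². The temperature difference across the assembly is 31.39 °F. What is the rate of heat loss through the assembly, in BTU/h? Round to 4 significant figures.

9.16/0.1691 = 54.169
R_total = 54.169 + 4.756 + 0.4362 = 59.361 ft²·°F·h/BTU
Q = A·ΔT/R = 881.8 × 31.39 / 59.361 = 466.29 BTU/h

466.3 BTU/h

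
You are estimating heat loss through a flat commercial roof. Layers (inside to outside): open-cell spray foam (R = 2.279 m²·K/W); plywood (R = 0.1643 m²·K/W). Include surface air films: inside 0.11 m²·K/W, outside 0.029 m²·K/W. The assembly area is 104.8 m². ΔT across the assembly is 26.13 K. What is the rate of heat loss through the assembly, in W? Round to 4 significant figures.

1060 W

R_total = 0.11 + 2.279 + 0.1643 + 0.029 = 2.5823 m²·K/W
Q = A·ΔT/R = 104.8 × 26.13 / 2.5823 = 1060.5 W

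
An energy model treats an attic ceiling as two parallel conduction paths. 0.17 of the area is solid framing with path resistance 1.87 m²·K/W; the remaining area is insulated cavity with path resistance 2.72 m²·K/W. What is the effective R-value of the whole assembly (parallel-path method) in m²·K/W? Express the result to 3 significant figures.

2.52 m²·K/W

U_eff = 0.83/2.72 + 0.17/1.87 = 0.3051 + 0.09091 = 0.3961
R_eff = 1/U_eff = 2.525 m²·K/W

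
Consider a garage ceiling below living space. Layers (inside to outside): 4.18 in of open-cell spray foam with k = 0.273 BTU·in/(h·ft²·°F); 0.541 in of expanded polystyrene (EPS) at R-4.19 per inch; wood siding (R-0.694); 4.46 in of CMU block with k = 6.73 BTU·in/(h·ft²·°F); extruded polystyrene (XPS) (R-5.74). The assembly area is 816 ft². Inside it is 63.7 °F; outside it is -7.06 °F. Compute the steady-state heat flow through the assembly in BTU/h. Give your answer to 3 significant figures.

4.18/0.273 = 15.31
0.541 × 4.19 = 2.267
4.46/6.73 = 0.6627
R_total = 15.31 + 2.267 + 0.694 + 0.6627 + 5.74 = 24.67 ft²·°F·h/BTU
Q = A·ΔT/R = 816 × (63.7 − (-7.06)) / 24.67 = 2340 BTU/h

2340 BTU/h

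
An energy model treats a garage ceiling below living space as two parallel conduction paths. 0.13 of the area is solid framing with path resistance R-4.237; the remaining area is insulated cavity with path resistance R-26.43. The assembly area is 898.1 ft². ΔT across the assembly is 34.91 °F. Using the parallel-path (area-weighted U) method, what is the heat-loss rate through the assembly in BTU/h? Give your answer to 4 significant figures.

1994 BTU/h

U_eff = 0.87/26.43 + 0.13/4.237 = 0.032917 + 0.030682 = 0.063599
R_eff = 1/U_eff = 15.723 ft²·°F·h/BTU
Q = 898.1 × 34.91 / 15.723 = 1994 BTU/h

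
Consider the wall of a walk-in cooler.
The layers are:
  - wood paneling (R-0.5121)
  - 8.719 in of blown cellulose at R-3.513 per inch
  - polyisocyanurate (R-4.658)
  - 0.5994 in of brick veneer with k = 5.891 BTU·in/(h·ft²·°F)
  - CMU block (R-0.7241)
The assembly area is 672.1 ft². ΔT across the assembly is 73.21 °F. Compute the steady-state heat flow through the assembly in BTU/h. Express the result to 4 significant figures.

1343 BTU/h

8.719 × 3.513 = 30.63
0.5994/5.891 = 0.10175
R_total = 0.5121 + 30.63 + 4.658 + 0.10175 + 0.7241 = 36.626 ft²·°F·h/BTU
Q = A·ΔT/R = 672.1 × 73.21 / 36.626 = 1343.4 BTU/h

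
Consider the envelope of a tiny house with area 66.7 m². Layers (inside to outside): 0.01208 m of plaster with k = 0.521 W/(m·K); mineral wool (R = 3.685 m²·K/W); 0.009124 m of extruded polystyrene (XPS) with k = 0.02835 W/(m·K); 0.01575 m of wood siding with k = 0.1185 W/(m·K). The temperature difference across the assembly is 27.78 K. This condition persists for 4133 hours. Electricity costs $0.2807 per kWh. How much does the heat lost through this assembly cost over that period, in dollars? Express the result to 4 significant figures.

0.01208/0.521 = 0.023186
0.009124/0.02835 = 0.32183
0.01575/0.1185 = 0.13291
R_total = 0.023186 + 3.685 + 0.32183 + 0.13291 = 4.1629 m²·K/W
Q = 66.7 × 27.78 / 4.1629 = 445.1 W
E = 445.1 W × 4133 h / 1000 = 1839.6 kWh
Cost = 1839.6 × 0.2807 = $516.38

516.4 dollars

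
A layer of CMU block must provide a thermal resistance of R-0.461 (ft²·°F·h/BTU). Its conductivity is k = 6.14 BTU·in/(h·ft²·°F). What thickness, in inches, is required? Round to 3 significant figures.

L = R × k = 0.461 × 6.14 = 2.831 in

2.83 in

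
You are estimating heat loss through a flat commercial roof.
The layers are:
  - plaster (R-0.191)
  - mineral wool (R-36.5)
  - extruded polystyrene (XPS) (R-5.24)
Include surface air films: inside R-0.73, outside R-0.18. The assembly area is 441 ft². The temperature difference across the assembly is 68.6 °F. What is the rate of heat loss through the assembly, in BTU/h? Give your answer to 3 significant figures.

706 BTU/h

R_total = 0.73 + 0.191 + 36.5 + 5.24 + 0.18 = 42.84 ft²·°F·h/BTU
Q = A·ΔT/R = 441 × 68.6 / 42.84 = 706.2 BTU/h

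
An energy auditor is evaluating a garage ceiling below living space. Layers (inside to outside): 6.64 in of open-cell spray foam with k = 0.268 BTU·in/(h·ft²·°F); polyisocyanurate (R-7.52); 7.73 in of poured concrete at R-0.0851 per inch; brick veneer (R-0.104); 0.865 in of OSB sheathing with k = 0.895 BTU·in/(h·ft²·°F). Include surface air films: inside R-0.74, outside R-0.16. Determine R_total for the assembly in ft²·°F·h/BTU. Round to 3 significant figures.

34.9 ft²·°F·h/BTU

6.64/0.268 = 24.78
7.73 × 0.0851 = 0.6578
0.865/0.895 = 0.9665
R_total = 0.74 + 24.78 + 7.52 + 0.6578 + 0.104 + 0.9665 + 0.16 = 34.92 ft²·°F·h/BTU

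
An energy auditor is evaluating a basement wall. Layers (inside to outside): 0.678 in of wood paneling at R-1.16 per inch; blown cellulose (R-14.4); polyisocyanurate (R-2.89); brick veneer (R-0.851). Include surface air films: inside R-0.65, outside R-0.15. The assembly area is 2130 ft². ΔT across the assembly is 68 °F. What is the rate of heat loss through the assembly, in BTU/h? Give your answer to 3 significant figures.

0.678 × 1.16 = 0.7865
R_total = 0.65 + 0.7865 + 14.4 + 2.89 + 0.851 + 0.15 = 19.73 ft²·°F·h/BTU
Q = A·ΔT/R = 2130 × 68 / 19.73 = 7342 BTU/h

7340 BTU/h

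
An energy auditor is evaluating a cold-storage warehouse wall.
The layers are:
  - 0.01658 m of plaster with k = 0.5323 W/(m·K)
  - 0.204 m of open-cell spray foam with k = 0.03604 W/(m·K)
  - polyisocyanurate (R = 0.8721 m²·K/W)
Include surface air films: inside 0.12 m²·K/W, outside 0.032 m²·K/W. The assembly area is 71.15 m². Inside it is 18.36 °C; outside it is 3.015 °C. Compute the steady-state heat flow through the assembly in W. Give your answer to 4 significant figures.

0.01658/0.5323 = 0.031148
0.204/0.03604 = 5.6604
R_total = 0.12 + 0.031148 + 5.6604 + 0.8721 + 0.032 = 6.7156 m²·K/W
Q = A·ΔT/R = 71.15 × (18.36 − 3.015) / 6.7156 = 162.58 W

162.6 W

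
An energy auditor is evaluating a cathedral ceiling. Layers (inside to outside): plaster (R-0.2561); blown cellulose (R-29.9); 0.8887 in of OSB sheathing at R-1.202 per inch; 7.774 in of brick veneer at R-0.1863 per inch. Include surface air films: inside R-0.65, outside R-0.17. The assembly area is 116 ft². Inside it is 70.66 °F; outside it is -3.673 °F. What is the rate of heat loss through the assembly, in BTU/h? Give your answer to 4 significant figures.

257.4 BTU/h

0.8887 × 1.202 = 1.0682
7.774 × 0.1863 = 1.4483
R_total = 0.65 + 0.2561 + 29.9 + 1.0682 + 1.4483 + 0.17 = 33.493 ft²·°F·h/BTU
Q = A·ΔT/R = 116 × (70.66 − (-3.673)) / 33.493 = 257.45 BTU/h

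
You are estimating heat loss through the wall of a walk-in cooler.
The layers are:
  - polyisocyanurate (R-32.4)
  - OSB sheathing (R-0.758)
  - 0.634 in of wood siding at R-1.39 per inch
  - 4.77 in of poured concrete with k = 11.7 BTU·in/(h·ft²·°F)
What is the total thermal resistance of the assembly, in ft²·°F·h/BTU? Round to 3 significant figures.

0.634 × 1.39 = 0.8813
4.77/11.7 = 0.4077
R_total = 32.4 + 0.758 + 0.8813 + 0.4077 = 34.45 ft²·°F·h/BTU

34.4 ft²·°F·h/BTU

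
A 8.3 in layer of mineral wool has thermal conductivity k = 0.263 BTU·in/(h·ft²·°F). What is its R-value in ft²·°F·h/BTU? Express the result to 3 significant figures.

R = L/k = 8.3/0.263 = 31.56 ft²·°F·h/BTU

31.6 ft²·°F·h/BTU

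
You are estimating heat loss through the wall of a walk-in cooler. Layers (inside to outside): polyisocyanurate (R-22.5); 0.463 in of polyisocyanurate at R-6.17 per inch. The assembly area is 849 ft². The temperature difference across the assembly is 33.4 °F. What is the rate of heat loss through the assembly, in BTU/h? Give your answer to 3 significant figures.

0.463 × 6.17 = 2.857
R_total = 22.5 + 2.857 = 25.36 ft²·°F·h/BTU
Q = A·ΔT/R = 849 × 33.4 / 25.36 = 1118 BTU/h

1120 BTU/h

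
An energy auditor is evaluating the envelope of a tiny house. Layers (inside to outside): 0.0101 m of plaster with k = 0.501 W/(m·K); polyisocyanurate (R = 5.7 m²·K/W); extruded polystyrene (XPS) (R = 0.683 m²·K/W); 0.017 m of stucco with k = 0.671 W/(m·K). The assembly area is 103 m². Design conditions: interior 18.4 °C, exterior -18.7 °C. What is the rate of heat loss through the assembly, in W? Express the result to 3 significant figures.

594 W

0.0101/0.501 = 0.02016
0.017/0.671 = 0.02534
R_total = 0.02016 + 5.7 + 0.683 + 0.02534 = 6.428 m²·K/W
Q = A·ΔT/R = 103 × (18.4 − (-18.7)) / 6.428 = 594.4 W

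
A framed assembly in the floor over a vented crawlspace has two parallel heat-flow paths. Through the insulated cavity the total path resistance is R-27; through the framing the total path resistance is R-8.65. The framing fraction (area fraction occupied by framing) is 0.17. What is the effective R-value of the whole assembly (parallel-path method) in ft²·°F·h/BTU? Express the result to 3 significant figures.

19.8 ft²·°F·h/BTU

U_eff = 0.83/27 + 0.17/8.65 = 0.03074 + 0.01965 = 0.05039
R_eff = 1/U_eff = 19.84 ft²·°F·h/BTU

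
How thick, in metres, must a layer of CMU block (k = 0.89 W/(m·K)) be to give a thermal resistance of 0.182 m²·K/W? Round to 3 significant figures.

L = R·k = 0.182 × 0.89 = 0.162 m

0.162 m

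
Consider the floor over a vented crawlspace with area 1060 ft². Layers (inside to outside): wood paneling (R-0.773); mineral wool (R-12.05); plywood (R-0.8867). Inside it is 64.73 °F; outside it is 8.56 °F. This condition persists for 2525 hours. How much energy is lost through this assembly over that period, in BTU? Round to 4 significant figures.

R_total = 0.773 + 12.05 + 0.8867 = 13.71 ft²·°F·h/BTU
Q = 1060 × (64.73 − 8.56) / 13.71 = 4342.9 BTU/h
E = 4342.9 × 2525 = 10966000 BTU

10970000 BTU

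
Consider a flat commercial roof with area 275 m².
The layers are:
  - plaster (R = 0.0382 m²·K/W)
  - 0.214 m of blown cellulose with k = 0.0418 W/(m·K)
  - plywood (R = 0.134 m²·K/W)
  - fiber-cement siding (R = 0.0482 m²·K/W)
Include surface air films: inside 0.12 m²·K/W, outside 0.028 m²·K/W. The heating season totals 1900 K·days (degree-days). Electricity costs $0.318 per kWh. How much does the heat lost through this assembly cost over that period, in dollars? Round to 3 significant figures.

0.214/0.0418 = 5.12
R_total = 0.12 + 0.0382 + 5.12 + 0.134 + 0.0482 + 0.028 = 5.488 m²·K/W
E = A × HDD × 24 / R / 1000 = 275 × 1900 × 24 / 5.488 / 1000 = 2285 kWh
Cost = 2285 × 0.318 = $726.6

727 dollars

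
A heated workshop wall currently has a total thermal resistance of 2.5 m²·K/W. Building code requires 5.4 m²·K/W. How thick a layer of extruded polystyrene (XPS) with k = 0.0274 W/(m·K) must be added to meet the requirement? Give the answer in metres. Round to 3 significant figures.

0.0795 m

ΔR = 5.4 − 2.5 = 2.9 m²·K/W
L = ΔR × k = 2.9 × 0.0274 = 0.07946 m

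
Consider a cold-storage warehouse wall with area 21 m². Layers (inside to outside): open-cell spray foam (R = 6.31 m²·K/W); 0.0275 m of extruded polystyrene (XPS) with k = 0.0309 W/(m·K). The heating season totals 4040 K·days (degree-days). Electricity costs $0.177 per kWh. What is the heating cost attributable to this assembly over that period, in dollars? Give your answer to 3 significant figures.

0.0275/0.0309 = 0.89
R_total = 6.31 + 0.89 = 7.2 m²·K/W
E = A × HDD × 24 / R / 1000 = 21 × 4040 × 24 / 7.2 / 1000 = 282.8 kWh
Cost = 282.8 × 0.177 = $50.06

50.1 dollars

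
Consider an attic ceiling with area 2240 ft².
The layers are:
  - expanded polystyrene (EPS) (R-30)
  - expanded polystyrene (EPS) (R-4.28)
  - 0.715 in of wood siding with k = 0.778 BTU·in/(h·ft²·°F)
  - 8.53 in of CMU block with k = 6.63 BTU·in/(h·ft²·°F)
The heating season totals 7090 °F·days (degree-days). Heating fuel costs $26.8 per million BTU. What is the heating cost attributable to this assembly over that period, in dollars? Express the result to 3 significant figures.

280 dollars

0.715/0.778 = 0.919
8.53/6.63 = 1.287
R_total = 30 + 4.28 + 0.919 + 1.287 = 36.49 ft²·°F·h/BTU
E = A × HDD × 24 / R = 2240 × 7090 × 24 / 36.49 = 10450000 BTU
Cost = 10450000/10⁶ × 26.8 = $280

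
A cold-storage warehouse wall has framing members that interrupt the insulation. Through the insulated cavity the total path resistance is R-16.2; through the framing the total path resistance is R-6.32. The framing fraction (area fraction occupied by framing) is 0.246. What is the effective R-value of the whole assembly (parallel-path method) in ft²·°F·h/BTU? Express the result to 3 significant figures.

11.7 ft²·°F·h/BTU

U_eff = 0.754/16.2 + 0.246/6.32 = 0.04654 + 0.03892 = 0.08547
R_eff = 1/U_eff = 11.7 ft²·°F·h/BTU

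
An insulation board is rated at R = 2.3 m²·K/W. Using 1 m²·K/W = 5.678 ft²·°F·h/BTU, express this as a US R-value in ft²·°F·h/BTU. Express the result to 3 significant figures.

13.1 ft²·°F·h/BTU

R_US = 2.3 × 5.678 = 13.06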